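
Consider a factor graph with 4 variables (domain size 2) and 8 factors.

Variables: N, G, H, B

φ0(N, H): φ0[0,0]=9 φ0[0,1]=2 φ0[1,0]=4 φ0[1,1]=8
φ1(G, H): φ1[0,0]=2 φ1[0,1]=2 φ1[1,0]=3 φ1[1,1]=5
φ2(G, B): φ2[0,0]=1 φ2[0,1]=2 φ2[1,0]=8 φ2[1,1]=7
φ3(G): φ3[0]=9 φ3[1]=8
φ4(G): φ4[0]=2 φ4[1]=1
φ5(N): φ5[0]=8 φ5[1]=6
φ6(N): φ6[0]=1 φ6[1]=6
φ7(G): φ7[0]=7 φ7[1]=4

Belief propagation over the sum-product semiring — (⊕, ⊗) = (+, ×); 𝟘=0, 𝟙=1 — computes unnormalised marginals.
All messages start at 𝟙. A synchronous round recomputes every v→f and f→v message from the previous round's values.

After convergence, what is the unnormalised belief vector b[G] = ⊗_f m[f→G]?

init: all messages = 𝟙 over 2 values
r1 m[φ0→N] = [11, 12]
r1 m[φ0→H] = [13, 10]
r1 m[φ1→G] = [4, 8]
r1 m[φ1→H] = [5, 7]
r1 m[φ2→G] = [3, 15]
r1 m[φ2→B] = [9, 9]
r1 m[φ3→G] = [9, 8]
r1 m[φ4→G] = [2, 1]
r1 m[φ5→N] = [8, 6]
r1 m[φ6→N] = [1, 6]
r1 m[φ7→G] = [7, 4]
r1 m[N→φ0] = [1, 1]
r1 m[N→φ5] = [1, 1]
r1 m[N→φ6] = [1, 1]
r1 m[G→φ1] = [1, 1]
r1 m[G→φ2] = [1, 1]
r1 m[G→φ3] = [1, 1]
r1 m[G→φ4] = [1, 1]
r1 m[G→φ7] = [1, 1]
r1 m[H→φ0] = [1, 1]
r1 m[H→φ1] = [1, 1]
r1 m[B→φ2] = [1, 1]
r2 m[φ0→N] = [11, 12]
r2 m[φ0→H] = [13, 10]
r2 m[φ1→G] = [4, 8]
r2 m[φ1→H] = [5, 7]
r2 m[φ2→G] = [3, 15]
r2 m[φ2→B] = [9, 9]
r2 m[φ3→G] = [9, 8]
r2 m[φ4→G] = [2, 1]
r2 m[φ5→N] = [8, 6]
r2 m[φ6→N] = [1, 6]
r2 m[φ7→G] = [7, 4]
r2 m[N→φ0] = [8, 36]
r2 m[N→φ5] = [11, 72]
r2 m[N→φ6] = [88, 72]
r2 m[G→φ1] = [378, 480]
r2 m[G→φ2] = [504, 256]
r2 m[G→φ3] = [168, 480]
r2 m[G→φ4] = [756, 3840]
r2 m[G→φ7] = [216, 960]
r2 m[H→φ0] = [5, 7]
r2 m[H→φ1] = [13, 10]
r2 m[B→φ2] = [1, 1]
r3 m[φ0→N] = [59, 76]
r3 m[φ0→H] = [216, 304]
r3 m[φ1→G] = [46, 89]
r3 m[φ1→H] = [2196, 3156]
r3 m[φ2→G] = [3, 15]
r3 m[φ2→B] = [2552, 2800]
r3 m[φ3→G] = [9, 8]
r3 m[φ4→G] = [2, 1]
r3 m[φ5→N] = [8, 6]
r3 m[φ6→N] = [1, 6]
r3 m[φ7→G] = [7, 4]
r3 m[N→φ0] = [8, 36]
r3 m[N→φ5] = [11, 72]
r3 m[N→φ6] = [88, 72]
r3 m[G→φ1] = [378, 480]
r3 m[G→φ2] = [504, 256]
r3 m[G→φ3] = [168, 480]
r3 m[G→φ4] = [756, 3840]
r3 m[G→φ7] = [216, 960]
r3 m[H→φ0] = [5, 7]
r3 m[H→φ1] = [13, 10]
r3 m[B→φ2] = [1, 1]
r4 m[φ0→N] = [59, 76]
r4 m[φ0→H] = [216, 304]
r4 m[φ1→G] = [46, 89]
r4 m[φ1→H] = [2196, 3156]
r4 m[φ2→G] = [3, 15]
r4 m[φ2→B] = [2552, 2800]
r4 m[φ3→G] = [9, 8]
r4 m[φ4→G] = [2, 1]
r4 m[φ5→N] = [8, 6]
r4 m[φ6→N] = [1, 6]
r4 m[φ7→G] = [7, 4]
r4 m[N→φ0] = [8, 36]
r4 m[N→φ5] = [59, 456]
r4 m[N→φ6] = [472, 456]
r4 m[G→φ1] = [378, 480]
r4 m[G→φ2] = [5796, 2848]
r4 m[G→φ3] = [1932, 5340]
r4 m[G→φ4] = [8694, 42720]
r4 m[G→φ7] = [2484, 10680]
r4 m[H→φ0] = [2196, 3156]
r4 m[H→φ1] = [216, 304]
r4 m[B→φ2] = [1, 1]
r5 m[φ0→N] = [26076, 34032]
r5 m[φ0→H] = [216, 304]
r5 m[φ1→G] = [1040, 2168]
r5 m[φ1→H] = [2196, 3156]
r5 m[φ2→G] = [3, 15]
r5 m[φ2→B] = [28580, 31528]
r5 m[φ3→G] = [9, 8]
r5 m[φ4→G] = [2, 1]
r5 m[φ5→N] = [8, 6]
r5 m[φ6→N] = [1, 6]
r5 m[φ7→G] = [7, 4]
r5 m[N→φ0] = [8, 36]
r5 m[N→φ5] = [59, 456]
r5 m[N→φ6] = [472, 456]
r5 m[G→φ1] = [378, 480]
r5 m[G→φ2] = [5796, 2848]
r5 m[G→φ3] = [1932, 5340]
r5 m[G→φ4] = [8694, 42720]
r5 m[G→φ7] = [2484, 10680]
r5 m[H→φ0] = [2196, 3156]
r5 m[H→φ1] = [216, 304]
r5 m[B→φ2] = [1, 1]
r6 m[φ0→N] = [26076, 34032]
r6 m[φ0→H] = [216, 304]
r6 m[φ1→G] = [1040, 2168]
r6 m[φ1→H] = [2196, 3156]
r6 m[φ2→G] = [3, 15]
r6 m[φ2→B] = [28580, 31528]
r6 m[φ3→G] = [9, 8]
r6 m[φ4→G] = [2, 1]
r6 m[φ5→N] = [8, 6]
r6 m[φ6→N] = [1, 6]
r6 m[φ7→G] = [7, 4]
r6 m[N→φ0] = [8, 36]
r6 m[N→φ5] = [26076, 204192]
r6 m[N→φ6] = [208608, 204192]
r6 m[G→φ1] = [378, 480]
r6 m[G→φ2] = [131040, 69376]
r6 m[G→φ3] = [43680, 130080]
r6 m[G→φ4] = [196560, 1040640]
r6 m[G→φ7] = [56160, 260160]
r6 m[H→φ0] = [2196, 3156]
r6 m[H→φ1] = [216, 304]
r6 m[B→φ2] = [1, 1]
r7 m[φ0→N] = [26076, 34032]
r7 m[φ0→H] = [216, 304]
r7 m[φ1→G] = [1040, 2168]
r7 m[φ1→H] = [2196, 3156]
r7 m[φ2→G] = [3, 15]
r7 m[φ2→B] = [686048, 747712]
r7 m[φ3→G] = [9, 8]
r7 m[φ4→G] = [2, 1]
r7 m[φ5→N] = [8, 6]
r7 m[φ6→N] = [1, 6]
r7 m[φ7→G] = [7, 4]
r7 m[N→φ0] = [8, 36]
r7 m[N→φ5] = [26076, 204192]
r7 m[N→φ6] = [208608, 204192]
r7 m[G→φ1] = [378, 480]
r7 m[G→φ2] = [131040, 69376]
r7 m[G→φ3] = [43680, 130080]
r7 m[G→φ4] = [196560, 1040640]
r7 m[G→φ7] = [56160, 260160]
r7 m[H→φ0] = [2196, 3156]
r7 m[H→φ1] = [216, 304]
r7 m[B→φ2] = [1, 1]
r8 m[φ0→N] = [26076, 34032]
r8 m[φ0→H] = [216, 304]
r8 m[φ1→G] = [1040, 2168]
r8 m[φ1→H] = [2196, 3156]
r8 m[φ2→G] = [3, 15]
r8 m[φ2→B] = [686048, 747712]
r8 m[φ3→G] = [9, 8]
r8 m[φ4→G] = [2, 1]
r8 m[φ5→N] = [8, 6]
r8 m[φ6→N] = [1, 6]
r8 m[φ7→G] = [7, 4]
r8 m[N→φ0] = [8, 36]
r8 m[N→φ5] = [26076, 204192]
r8 m[N→φ6] = [208608, 204192]
r8 m[G→φ1] = [378, 480]
r8 m[G→φ2] = [131040, 69376]
r8 m[G→φ3] = [43680, 130080]
r8 m[G→φ4] = [196560, 1040640]
r8 m[G→φ7] = [56160, 260160]
r8 m[H→φ0] = [2196, 3156]
r8 m[H→φ1] = [216, 304]
r8 m[B→φ2] = [1, 1]
fixed point reached at round 8
b[G] = ⊗ incoming = [393120, 1040640]

b[G] = [393120, 1040640]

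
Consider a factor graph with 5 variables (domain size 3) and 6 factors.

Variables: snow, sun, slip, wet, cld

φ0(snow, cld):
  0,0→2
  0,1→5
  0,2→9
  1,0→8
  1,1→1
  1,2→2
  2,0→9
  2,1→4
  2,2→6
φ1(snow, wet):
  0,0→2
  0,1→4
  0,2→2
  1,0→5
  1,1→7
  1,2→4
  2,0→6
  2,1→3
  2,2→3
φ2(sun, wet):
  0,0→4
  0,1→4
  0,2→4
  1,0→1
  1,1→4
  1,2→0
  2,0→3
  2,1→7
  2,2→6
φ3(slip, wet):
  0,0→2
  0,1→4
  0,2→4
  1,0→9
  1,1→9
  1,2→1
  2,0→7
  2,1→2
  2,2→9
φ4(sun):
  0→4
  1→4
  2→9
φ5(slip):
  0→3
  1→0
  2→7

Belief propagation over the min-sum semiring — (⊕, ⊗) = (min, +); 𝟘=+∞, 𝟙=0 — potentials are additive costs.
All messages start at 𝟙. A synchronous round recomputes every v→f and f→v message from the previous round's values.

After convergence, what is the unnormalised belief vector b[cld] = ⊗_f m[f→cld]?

b[cld] = [9, 10, 11]

init: all messages = 𝟙 over 3 values
r1 m[φ0→snow] = [2, 1, 4]
r1 m[φ0→cld] = [2, 1, 2]
r1 m[φ1→snow] = [2, 4, 3]
r1 m[φ1→wet] = [2, 3, 2]
r1 m[φ2→sun] = [4, 0, 3]
r1 m[φ2→wet] = [1, 4, 0]
r1 m[φ3→slip] = [2, 1, 2]
r1 m[φ3→wet] = [2, 2, 1]
r1 m[φ4→sun] = [4, 4, 9]
r1 m[φ5→slip] = [3, 0, 7]
r1 m[snow→φ0] = [0, 0, 0]
r1 m[snow→φ1] = [0, 0, 0]
r1 m[sun→φ2] = [0, 0, 0]
r1 m[sun→φ4] = [0, 0, 0]
r1 m[slip→φ3] = [0, 0, 0]
r1 m[slip→φ5] = [0, 0, 0]
r1 m[wet→φ1] = [0, 0, 0]
r1 m[wet→φ2] = [0, 0, 0]
r1 m[wet→φ3] = [0, 0, 0]
r1 m[cld→φ0] = [0, 0, 0]
r2 m[φ0→snow] = [2, 1, 4]
r2 m[φ0→cld] = [2, 1, 2]
r2 m[φ1→snow] = [2, 4, 3]
r2 m[φ1→wet] = [2, 3, 2]
r2 m[φ2→sun] = [4, 0, 3]
r2 m[φ2→wet] = [1, 4, 0]
r2 m[φ3→slip] = [2, 1, 2]
r2 m[φ3→wet] = [2, 2, 1]
r2 m[φ4→sun] = [4, 4, 9]
r2 m[φ5→slip] = [3, 0, 7]
r2 m[snow→φ0] = [2, 4, 3]
r2 m[snow→φ1] = [2, 1, 4]
r2 m[sun→φ2] = [4, 4, 9]
r2 m[sun→φ4] = [4, 0, 3]
r2 m[slip→φ3] = [3, 0, 7]
r2 m[slip→φ5] = [2, 1, 2]
r2 m[wet→φ1] = [3, 6, 1]
r2 m[wet→φ2] = [4, 5, 3]
r2 m[wet→φ3] = [3, 7, 2]
r2 m[cld→φ0] = [0, 0, 0]
r3 m[φ0→snow] = [2, 1, 4]
r3 m[φ0→cld] = [4, 5, 6]
r3 m[φ1→snow] = [3, 5, 4]
r3 m[φ1→wet] = [4, 6, 4]
r3 m[φ2→sun] = [7, 3, 7]
r3 m[φ2→wet] = [5, 8, 4]
r3 m[φ3→slip] = [5, 3, 9]
r3 m[φ3→wet] = [5, 7, 1]
r3 m[φ4→sun] = [4, 4, 9]
r3 m[φ5→slip] = [3, 0, 7]
r3 m[snow→φ0] = [2, 4, 3]
r3 m[snow→φ1] = [2, 1, 4]
r3 m[sun→φ2] = [4, 4, 9]
r3 m[sun→φ4] = [4, 0, 3]
r3 m[slip→φ3] = [3, 0, 7]
r3 m[slip→φ5] = [2, 1, 2]
r3 m[wet→φ1] = [3, 6, 1]
r3 m[wet→φ2] = [4, 5, 3]
r3 m[wet→φ3] = [3, 7, 2]
r3 m[cld→φ0] = [0, 0, 0]
r4 m[φ0→snow] = [2, 1, 4]
r4 m[φ0→cld] = [4, 5, 6]
r4 m[φ1→snow] = [3, 5, 4]
r4 m[φ1→wet] = [4, 6, 4]
r4 m[φ2→sun] = [7, 3, 7]
r4 m[φ2→wet] = [5, 8, 4]
r4 m[φ3→slip] = [5, 3, 9]
r4 m[φ3→wet] = [5, 7, 1]
r4 m[φ4→sun] = [4, 4, 9]
r4 m[φ5→slip] = [3, 0, 7]
r4 m[snow→φ0] = [3, 5, 4]
r4 m[snow→φ1] = [2, 1, 4]
r4 m[sun→φ2] = [4, 4, 9]
r4 m[sun→φ4] = [7, 3, 7]
r4 m[slip→φ3] = [3, 0, 7]
r4 m[slip→φ5] = [5, 3, 9]
r4 m[wet→φ1] = [10, 15, 5]
r4 m[wet→φ2] = [9, 13, 5]
r4 m[wet→φ3] = [9, 14, 8]
r4 m[cld→φ0] = [0, 0, 0]
r5 m[φ0→snow] = [2, 1, 4]
r5 m[φ0→cld] = [5, 6, 7]
r5 m[φ1→snow] = [7, 9, 8]
r5 m[φ1→wet] = [4, 6, 4]
r5 m[φ2→sun] = [9, 5, 11]
r5 m[φ2→wet] = [5, 8, 4]
r5 m[φ3→slip] = [11, 9, 16]
r5 m[φ3→wet] = [5, 7, 1]
r5 m[φ4→sun] = [4, 4, 9]
r5 m[φ5→slip] = [3, 0, 7]
r5 m[snow→φ0] = [3, 5, 4]
r5 m[snow→φ1] = [2, 1, 4]
r5 m[sun→φ2] = [4, 4, 9]
r5 m[sun→φ4] = [7, 3, 7]
r5 m[slip→φ3] = [3, 0, 7]
r5 m[slip→φ5] = [5, 3, 9]
r5 m[wet→φ1] = [10, 15, 5]
r5 m[wet→φ2] = [9, 13, 5]
r5 m[wet→φ3] = [9, 14, 8]
r5 m[cld→φ0] = [0, 0, 0]
r6 m[φ0→snow] = [2, 1, 4]
r6 m[φ0→cld] = [5, 6, 7]
r6 m[φ1→snow] = [7, 9, 8]
r6 m[φ1→wet] = [4, 6, 4]
r6 m[φ2→sun] = [9, 5, 11]
r6 m[φ2→wet] = [5, 8, 4]
r6 m[φ3→slip] = [11, 9, 16]
r6 m[φ3→wet] = [5, 7, 1]
r6 m[φ4→sun] = [4, 4, 9]
r6 m[φ5→slip] = [3, 0, 7]
r6 m[snow→φ0] = [7, 9, 8]
r6 m[snow→φ1] = [2, 1, 4]
r6 m[sun→φ2] = [4, 4, 9]
r6 m[sun→φ4] = [9, 5, 11]
r6 m[slip→φ3] = [3, 0, 7]
r6 m[slip→φ5] = [11, 9, 16]
r6 m[wet→φ1] = [10, 15, 5]
r6 m[wet→φ2] = [9, 13, 5]
r6 m[wet→φ3] = [9, 14, 8]
r6 m[cld→φ0] = [0, 0, 0]
r7 m[φ0→snow] = [2, 1, 4]
r7 m[φ0→cld] = [9, 10, 11]
r7 m[φ1→snow] = [7, 9, 8]
r7 m[φ1→wet] = [4, 6, 4]
r7 m[φ2→sun] = [9, 5, 11]
r7 m[φ2→wet] = [5, 8, 4]
r7 m[φ3→slip] = [11, 9, 16]
r7 m[φ3→wet] = [5, 7, 1]
r7 m[φ4→sun] = [4, 4, 9]
r7 m[φ5→slip] = [3, 0, 7]
r7 m[snow→φ0] = [7, 9, 8]
r7 m[snow→φ1] = [2, 1, 4]
r7 m[sun→φ2] = [4, 4, 9]
r7 m[sun→φ4] = [9, 5, 11]
r7 m[slip→φ3] = [3, 0, 7]
r7 m[slip→φ5] = [11, 9, 16]
r7 m[wet→φ1] = [10, 15, 5]
r7 m[wet→φ2] = [9, 13, 5]
r7 m[wet→φ3] = [9, 14, 8]
r7 m[cld→φ0] = [0, 0, 0]
r8 m[φ0→snow] = [2, 1, 4]
r8 m[φ0→cld] = [9, 10, 11]
r8 m[φ1→snow] = [7, 9, 8]
r8 m[φ1→wet] = [4, 6, 4]
r8 m[φ2→sun] = [9, 5, 11]
r8 m[φ2→wet] = [5, 8, 4]
r8 m[φ3→slip] = [11, 9, 16]
r8 m[φ3→wet] = [5, 7, 1]
r8 m[φ4→sun] = [4, 4, 9]
r8 m[φ5→slip] = [3, 0, 7]
r8 m[snow→φ0] = [7, 9, 8]
r8 m[snow→φ1] = [2, 1, 4]
r8 m[sun→φ2] = [4, 4, 9]
r8 m[sun→φ4] = [9, 5, 11]
r8 m[slip→φ3] = [3, 0, 7]
r8 m[slip→φ5] = [11, 9, 16]
r8 m[wet→φ1] = [10, 15, 5]
r8 m[wet→φ2] = [9, 13, 5]
r8 m[wet→φ3] = [9, 14, 8]
r8 m[cld→φ0] = [0, 0, 0]
fixed point reached at round 8
b[cld] = ⊗ incoming = [9, 10, 11]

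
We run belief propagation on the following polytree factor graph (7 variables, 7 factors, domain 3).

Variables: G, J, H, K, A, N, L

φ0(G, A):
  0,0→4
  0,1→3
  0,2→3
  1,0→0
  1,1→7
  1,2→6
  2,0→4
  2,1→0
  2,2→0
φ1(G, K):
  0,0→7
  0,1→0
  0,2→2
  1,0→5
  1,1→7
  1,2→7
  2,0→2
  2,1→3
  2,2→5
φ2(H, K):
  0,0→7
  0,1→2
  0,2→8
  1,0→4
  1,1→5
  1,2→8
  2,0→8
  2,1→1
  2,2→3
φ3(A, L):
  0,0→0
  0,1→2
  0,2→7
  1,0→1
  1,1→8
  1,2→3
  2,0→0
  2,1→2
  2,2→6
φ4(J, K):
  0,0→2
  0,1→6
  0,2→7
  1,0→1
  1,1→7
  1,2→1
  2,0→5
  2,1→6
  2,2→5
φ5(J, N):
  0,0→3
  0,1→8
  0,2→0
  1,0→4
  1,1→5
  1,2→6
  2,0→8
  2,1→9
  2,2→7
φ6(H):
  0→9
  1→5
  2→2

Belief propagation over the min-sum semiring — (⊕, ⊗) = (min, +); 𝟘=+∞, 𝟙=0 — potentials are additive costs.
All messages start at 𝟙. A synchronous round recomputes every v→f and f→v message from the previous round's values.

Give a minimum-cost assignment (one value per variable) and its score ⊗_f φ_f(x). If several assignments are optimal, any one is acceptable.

assignment: (G=0, J=0, H=2, K=1, A=2, N=2, L=0); score = 12

init: all messages = 𝟙 over 3 values
r1 m[φ0→G] = [3, 0, 0]
r1 m[φ0→A] = [0, 0, 0]
r1 m[φ1→G] = [0, 5, 2]
r1 m[φ1→K] = [2, 0, 2]
r1 m[φ2→H] = [2, 4, 1]
r1 m[φ2→K] = [4, 1, 3]
r1 m[φ3→A] = [0, 1, 0]
r1 m[φ3→L] = [0, 2, 3]
r1 m[φ4→J] = [2, 1, 5]
r1 m[φ4→K] = [1, 6, 1]
r1 m[φ5→J] = [0, 4, 7]
r1 m[φ5→N] = [3, 5, 0]
r1 m[φ6→H] = [9, 5, 2]
r1 m[G→φ0] = [0, 0, 0]
r1 m[G→φ1] = [0, 0, 0]
r1 m[J→φ4] = [0, 0, 0]
r1 m[J→φ5] = [0, 0, 0]
r1 m[H→φ2] = [0, 0, 0]
r1 m[H→φ6] = [0, 0, 0]
r1 m[K→φ1] = [0, 0, 0]
r1 m[K→φ2] = [0, 0, 0]
r1 m[K→φ4] = [0, 0, 0]
r1 m[A→φ0] = [0, 0, 0]
r1 m[A→φ3] = [0, 0, 0]
r1 m[N→φ5] = [0, 0, 0]
r1 m[L→φ3] = [0, 0, 0]
r2 m[φ0→G] = [3, 0, 0]
r2 m[φ0→A] = [0, 0, 0]
r2 m[φ1→G] = [0, 5, 2]
r2 m[φ1→K] = [2, 0, 2]
r2 m[φ2→H] = [2, 4, 1]
r2 m[φ2→K] = [4, 1, 3]
r2 m[φ3→A] = [0, 1, 0]
r2 m[φ3→L] = [0, 2, 3]
r2 m[φ4→J] = [2, 1, 5]
r2 m[φ4→K] = [1, 6, 1]
r2 m[φ5→J] = [0, 4, 7]
r2 m[φ5→N] = [3, 5, 0]
r2 m[φ6→H] = [9, 5, 2]
r2 m[G→φ0] = [0, 5, 2]
r2 m[G→φ1] = [3, 0, 0]
r2 m[J→φ4] = [0, 4, 7]
r2 m[J→φ5] = [2, 1, 5]
r2 m[H→φ2] = [9, 5, 2]
r2 m[H→φ6] = [2, 4, 1]
r2 m[K→φ1] = [5, 7, 4]
r2 m[K→φ2] = [3, 6, 3]
r2 m[K→φ4] = [6, 1, 5]
r2 m[A→φ0] = [0, 1, 0]
r2 m[A→φ3] = [0, 0, 0]
r2 m[N→φ5] = [0, 0, 0]
r2 m[L→φ3] = [0, 0, 0]
r3 m[φ0→G] = [3, 0, 0]
r3 m[φ0→A] = [4, 2, 2]
r3 m[φ1→G] = [6, 10, 7]
r3 m[φ1→K] = [2, 3, 5]
r3 m[φ2→H] = [8, 7, 6]
r3 m[φ2→K] = [9, 3, 5]
r3 m[φ3→A] = [0, 1, 0]
r3 m[φ3→L] = [0, 2, 3]
r3 m[φ4→J] = [7, 6, 7]
r3 m[φ4→K] = [2, 6, 5]
r3 m[φ5→J] = [0, 4, 7]
r3 m[φ5→N] = [5, 6, 2]
r3 m[φ6→H] = [9, 5, 2]
r3 m[G→φ0] = [0, 5, 2]
r3 m[G→φ1] = [3, 0, 0]
r3 m[J→φ4] = [0, 4, 7]
r3 m[J→φ5] = [2, 1, 5]
r3 m[H→φ2] = [9, 5, 2]
r3 m[H→φ6] = [2, 4, 1]
r3 m[K→φ1] = [5, 7, 4]
r3 m[K→φ2] = [3, 6, 3]
r3 m[K→φ4] = [6, 1, 5]
r3 m[A→φ0] = [0, 1, 0]
r3 m[A→φ3] = [0, 0, 0]
r3 m[N→φ5] = [0, 0, 0]
r3 m[L→φ3] = [0, 0, 0]
r4 m[φ0→G] = [3, 0, 0]
r4 m[φ0→A] = [4, 2, 2]
r4 m[φ1→G] = [6, 10, 7]
r4 m[φ1→K] = [2, 3, 5]
r4 m[φ2→H] = [8, 7, 6]
r4 m[φ2→K] = [9, 3, 5]
r4 m[φ3→A] = [0, 1, 0]
r4 m[φ3→L] = [0, 2, 3]
r4 m[φ4→J] = [7, 6, 7]
r4 m[φ4→K] = [2, 6, 5]
r4 m[φ5→J] = [0, 4, 7]
r4 m[φ5→N] = [5, 6, 2]
r4 m[φ6→H] = [9, 5, 2]
r4 m[G→φ0] = [6, 10, 7]
r4 m[G→φ1] = [3, 0, 0]
r4 m[J→φ4] = [0, 4, 7]
r4 m[J→φ5] = [7, 6, 7]
r4 m[H→φ2] = [9, 5, 2]
r4 m[H→φ6] = [8, 7, 6]
r4 m[K→φ1] = [11, 9, 10]
r4 m[K→φ2] = [4, 9, 10]
r4 m[K→φ4] = [11, 6, 10]
r4 m[A→φ0] = [0, 1, 0]
r4 m[A→φ3] = [4, 2, 2]
r4 m[N→φ5] = [0, 0, 0]
r4 m[L→φ3] = [0, 0, 0]
r5 m[φ0→G] = [3, 0, 0]
r5 m[φ0→A] = [10, 7, 7]
r5 m[φ1→G] = [9, 16, 12]
r5 m[φ1→K] = [2, 3, 5]
r5 m[φ2→H] = [11, 8, 10]
r5 m[φ2→K] = [9, 3, 5]
r5 m[φ3→A] = [0, 1, 0]
r5 m[φ3→L] = [2, 4, 5]
r5 m[φ4→J] = [12, 11, 12]
r5 m[φ4→K] = [2, 6, 5]
r5 m[φ5→J] = [0, 4, 7]
r5 m[φ5→N] = [10, 11, 7]
r5 m[φ6→H] = [9, 5, 2]
r5 m[G→φ0] = [6, 10, 7]
r5 m[G→φ1] = [3, 0, 0]
r5 m[J→φ4] = [0, 4, 7]
r5 m[J→φ5] = [7, 6, 7]
r5 m[H→φ2] = [9, 5, 2]
r5 m[H→φ6] = [8, 7, 6]
r5 m[K→φ1] = [11, 9, 10]
r5 m[K→φ2] = [4, 9, 10]
r5 m[K→φ4] = [11, 6, 10]
r5 m[A→φ0] = [0, 1, 0]
r5 m[A→φ3] = [4, 2, 2]
r5 m[N→φ5] = [0, 0, 0]
r5 m[L→φ3] = [0, 0, 0]
r6 m[φ0→G] = [3, 0, 0]
r6 m[φ0→A] = [10, 7, 7]
r6 m[φ1→G] = [9, 16, 12]
r6 m[φ1→K] = [2, 3, 5]
r6 m[φ2→H] = [11, 8, 10]
r6 m[φ2→K] = [9, 3, 5]
r6 m[φ3→A] = [0, 1, 0]
r6 m[φ3→L] = [2, 4, 5]
r6 m[φ4→J] = [12, 11, 12]
r6 m[φ4→K] = [2, 6, 5]
r6 m[φ5→J] = [0, 4, 7]
r6 m[φ5→N] = [10, 11, 7]
r6 m[φ6→H] = [9, 5, 2]
r6 m[G→φ0] = [9, 16, 12]
r6 m[G→φ1] = [3, 0, 0]
r6 m[J→φ4] = [0, 4, 7]
r6 m[J→φ5] = [12, 11, 12]
r6 m[H→φ2] = [9, 5, 2]
r6 m[H→φ6] = [11, 8, 10]
r6 m[K→φ1] = [11, 9, 10]
r6 m[K→φ2] = [4, 9, 10]
r6 m[K→φ4] = [11, 6, 10]
r6 m[A→φ0] = [0, 1, 0]
r6 m[A→φ3] = [10, 7, 7]
r6 m[N→φ5] = [0, 0, 0]
r6 m[L→φ3] = [0, 0, 0]
r7 m[φ0→G] = [3, 0, 0]
r7 m[φ0→A] = [13, 12, 12]
r7 m[φ1→G] = [9, 16, 12]
r7 m[φ1→K] = [2, 3, 5]
r7 m[φ2→H] = [11, 8, 10]
r7 m[φ2→K] = [9, 3, 5]
r7 m[φ3→A] = [0, 1, 0]
r7 m[φ3→L] = [7, 9, 10]
r7 m[φ4→J] = [12, 11, 12]
r7 m[φ4→K] = [2, 6, 5]
r7 m[φ5→J] = [0, 4, 7]
r7 m[φ5→N] = [15, 16, 12]
r7 m[φ6→H] = [9, 5, 2]
r7 m[G→φ0] = [9, 16, 12]
r7 m[G→φ1] = [3, 0, 0]
r7 m[J→φ4] = [0, 4, 7]
r7 m[J→φ5] = [12, 11, 12]
r7 m[H→φ2] = [9, 5, 2]
r7 m[H→φ6] = [11, 8, 10]
r7 m[K→φ1] = [11, 9, 10]
r7 m[K→φ2] = [4, 9, 10]
r7 m[K→φ4] = [11, 6, 10]
r7 m[A→φ0] = [0, 1, 0]
r7 m[A→φ3] = [10, 7, 7]
r7 m[N→φ5] = [0, 0, 0]
r7 m[L→φ3] = [0, 0, 0]
r8 m[φ0→G] = [3, 0, 0]
r8 m[φ0→A] = [13, 12, 12]
r8 m[φ1→G] = [9, 16, 12]
r8 m[φ1→K] = [2, 3, 5]
r8 m[φ2→H] = [11, 8, 10]
r8 m[φ2→K] = [9, 3, 5]
r8 m[φ3→A] = [0, 1, 0]
r8 m[φ3→L] = [7, 9, 10]
r8 m[φ4→J] = [12, 11, 12]
r8 m[φ4→K] = [2, 6, 5]
r8 m[φ5→J] = [0, 4, 7]
r8 m[φ5→N] = [15, 16, 12]
r8 m[φ6→H] = [9, 5, 2]
r8 m[G→φ0] = [9, 16, 12]
r8 m[G→φ1] = [3, 0, 0]
r8 m[J→φ4] = [0, 4, 7]
r8 m[J→φ5] = [12, 11, 12]
r8 m[H→φ2] = [9, 5, 2]
r8 m[H→φ6] = [11, 8, 10]
r8 m[K→φ1] = [11, 9, 10]
r8 m[K→φ2] = [4, 9, 10]
r8 m[K→φ4] = [11, 6, 10]
r8 m[A→φ0] = [0, 1, 0]
r8 m[A→φ3] = [13, 12, 12]
r8 m[N→φ5] = [0, 0, 0]
r8 m[L→φ3] = [0, 0, 0]
r9 m[φ0→G] = [3, 0, 0]
r9 m[φ0→A] = [13, 12, 12]
r9 m[φ1→G] = [9, 16, 12]
r9 m[φ1→K] = [2, 3, 5]
r9 m[φ2→H] = [11, 8, 10]
r9 m[φ2→K] = [9, 3, 5]
r9 m[φ3→A] = [0, 1, 0]
r9 m[φ3→L] = [12, 14, 15]
r9 m[φ4→J] = [12, 11, 12]
r9 m[φ4→K] = [2, 6, 5]
r9 m[φ5→J] = [0, 4, 7]
r9 m[φ5→N] = [15, 16, 12]
r9 m[φ6→H] = [9, 5, 2]
r9 m[G→φ0] = [9, 16, 12]
r9 m[G→φ1] = [3, 0, 0]
r9 m[J→φ4] = [0, 4, 7]
r9 m[J→φ5] = [12, 11, 12]
r9 m[H→φ2] = [9, 5, 2]
r9 m[H→φ6] = [11, 8, 10]
r9 m[K→φ1] = [11, 9, 10]
r9 m[K→φ2] = [4, 9, 10]
r9 m[K→φ4] = [11, 6, 10]
r9 m[A→φ0] = [0, 1, 0]
r9 m[A→φ3] = [13, 12, 12]
r9 m[N→φ5] = [0, 0, 0]
r9 m[L→φ3] = [0, 0, 0]
r10 m[φ0→G] = [3, 0, 0]
r10 m[φ0→A] = [13, 12, 12]
r10 m[φ1→G] = [9, 16, 12]
r10 m[φ1→K] = [2, 3, 5]
r10 m[φ2→H] = [11, 8, 10]
r10 m[φ2→K] = [9, 3, 5]
r10 m[φ3→A] = [0, 1, 0]
r10 m[φ3→L] = [12, 14, 15]
r10 m[φ4→J] = [12, 11, 12]
r10 m[φ4→K] = [2, 6, 5]
r10 m[φ5→J] = [0, 4, 7]
r10 m[φ5→N] = [15, 16, 12]
r10 m[φ6→H] = [9, 5, 2]
r10 m[G→φ0] = [9, 16, 12]
r10 m[G→φ1] = [3, 0, 0]
r10 m[J→φ4] = [0, 4, 7]
r10 m[J→φ5] = [12, 11, 12]
r10 m[H→φ2] = [9, 5, 2]
r10 m[H→φ6] = [11, 8, 10]
r10 m[K→φ1] = [11, 9, 10]
r10 m[K→φ2] = [4, 9, 10]
r10 m[K→φ4] = [11, 6, 10]
r10 m[A→φ0] = [0, 1, 0]
r10 m[A→φ3] = [13, 12, 12]
r10 m[N→φ5] = [0, 0, 0]
r10 m[L→φ3] = [0, 0, 0]
fixed point reached at round 10
traceback from G: (G=0, J=0, H=2, K=1, A=2, N=2, L=0), score=12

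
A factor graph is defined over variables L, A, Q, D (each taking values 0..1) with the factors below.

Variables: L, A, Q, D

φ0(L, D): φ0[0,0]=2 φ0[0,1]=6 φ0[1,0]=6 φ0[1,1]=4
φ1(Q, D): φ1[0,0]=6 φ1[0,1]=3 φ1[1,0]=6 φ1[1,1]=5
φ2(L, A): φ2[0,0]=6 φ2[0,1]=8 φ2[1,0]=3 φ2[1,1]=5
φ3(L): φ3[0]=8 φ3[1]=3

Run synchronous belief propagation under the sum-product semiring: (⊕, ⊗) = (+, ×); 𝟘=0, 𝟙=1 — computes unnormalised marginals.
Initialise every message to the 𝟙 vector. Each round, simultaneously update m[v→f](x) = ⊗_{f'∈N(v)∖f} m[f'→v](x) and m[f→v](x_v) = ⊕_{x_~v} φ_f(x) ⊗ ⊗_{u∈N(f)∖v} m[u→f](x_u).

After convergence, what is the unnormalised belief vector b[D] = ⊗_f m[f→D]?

init: all messages = 𝟙 over 2 values
r1 m[φ0→L] = [8, 10]
r1 m[φ0→D] = [8, 10]
r1 m[φ1→Q] = [9, 11]
r1 m[φ1→D] = [12, 8]
r1 m[φ2→L] = [14, 8]
r1 m[φ2→A] = [9, 13]
r1 m[φ3→L] = [8, 3]
r1 m[L→φ0] = [1, 1]
r1 m[L→φ2] = [1, 1]
r1 m[L→φ3] = [1, 1]
r1 m[A→φ2] = [1, 1]
r1 m[Q→φ1] = [1, 1]
r1 m[D→φ0] = [1, 1]
r1 m[D→φ1] = [1, 1]
r2 m[φ0→L] = [8, 10]
r2 m[φ0→D] = [8, 10]
r2 m[φ1→Q] = [9, 11]
r2 m[φ1→D] = [12, 8]
r2 m[φ2→L] = [14, 8]
r2 m[φ2→A] = [9, 13]
r2 m[φ3→L] = [8, 3]
r2 m[L→φ0] = [112, 24]
r2 m[L→φ2] = [64, 30]
r2 m[L→φ3] = [112, 80]
r2 m[A→φ2] = [1, 1]
r2 m[Q→φ1] = [1, 1]
r2 m[D→φ0] = [12, 8]
r2 m[D→φ1] = [8, 10]
r3 m[φ0→L] = [72, 104]
r3 m[φ0→D] = [368, 768]
r3 m[φ1→Q] = [78, 98]
r3 m[φ1→D] = [12, 8]
r3 m[φ2→L] = [14, 8]
r3 m[φ2→A] = [474, 662]
r3 m[φ3→L] = [8, 3]
r3 m[L→φ0] = [112, 24]
r3 m[L→φ2] = [64, 30]
r3 m[L→φ3] = [112, 80]
r3 m[A→φ2] = [1, 1]
r3 m[Q→φ1] = [1, 1]
r3 m[D→φ0] = [12, 8]
r3 m[D→φ1] = [8, 10]
r4 m[φ0→L] = [72, 104]
r4 m[φ0→D] = [368, 768]
r4 m[φ1→Q] = [78, 98]
r4 m[φ1→D] = [12, 8]
r4 m[φ2→L] = [14, 8]
r4 m[φ2→A] = [474, 662]
r4 m[φ3→L] = [8, 3]
r4 m[L→φ0] = [112, 24]
r4 m[L→φ2] = [576, 312]
r4 m[L→φ3] = [1008, 832]
r4 m[A→φ2] = [1, 1]
r4 m[Q→φ1] = [1, 1]
r4 m[D→φ0] = [12, 8]
r4 m[D→φ1] = [368, 768]
r5 m[φ0→L] = [72, 104]
r5 m[φ0→D] = [368, 768]
r5 m[φ1→Q] = [4512, 6048]
r5 m[φ1→D] = [12, 8]
r5 m[φ2→L] = [14, 8]
r5 m[φ2→A] = [4392, 6168]
r5 m[φ3→L] = [8, 3]
r5 m[L→φ0] = [112, 24]
r5 m[L→φ2] = [576, 312]
r5 m[L→φ3] = [1008, 832]
r5 m[A→φ2] = [1, 1]
r5 m[Q→φ1] = [1, 1]
r5 m[D→φ0] = [12, 8]
r5 m[D→φ1] = [368, 768]
r6 m[φ0→L] = [72, 104]
r6 m[φ0→D] = [368, 768]
r6 m[φ1→Q] = [4512, 6048]
r6 m[φ1→D] = [12, 8]
r6 m[φ2→L] = [14, 8]
r6 m[φ2→A] = [4392, 6168]
r6 m[φ3→L] = [8, 3]
r6 m[L→φ0] = [112, 24]
r6 m[L→φ2] = [576, 312]
r6 m[L→φ3] = [1008, 832]
r6 m[A→φ2] = [1, 1]
r6 m[Q→φ1] = [1, 1]
r6 m[D→φ0] = [12, 8]
r6 m[D→φ1] = [368, 768]
fixed point reached at round 6
b[D] = ⊗ incoming = [4416, 6144]

b[D] = [4416, 6144]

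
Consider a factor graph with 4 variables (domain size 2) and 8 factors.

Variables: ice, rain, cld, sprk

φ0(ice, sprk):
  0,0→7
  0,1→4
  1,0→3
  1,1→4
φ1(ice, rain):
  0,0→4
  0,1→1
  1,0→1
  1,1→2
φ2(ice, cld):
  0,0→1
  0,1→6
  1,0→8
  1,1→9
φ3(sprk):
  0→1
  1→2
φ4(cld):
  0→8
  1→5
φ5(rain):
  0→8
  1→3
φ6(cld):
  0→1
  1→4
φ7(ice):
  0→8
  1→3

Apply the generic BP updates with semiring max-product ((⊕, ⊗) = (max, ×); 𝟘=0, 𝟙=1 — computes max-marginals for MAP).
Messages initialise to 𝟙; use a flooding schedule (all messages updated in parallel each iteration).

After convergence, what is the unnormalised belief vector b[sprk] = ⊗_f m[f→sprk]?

b[sprk] = [215040, 245760]

init: all messages = 𝟙 over 2 values
r1 m[φ0→ice] = [7, 4]
r1 m[φ0→sprk] = [7, 4]
r1 m[φ1→ice] = [4, 2]
r1 m[φ1→rain] = [4, 2]
r1 m[φ2→ice] = [6, 9]
r1 m[φ2→cld] = [8, 9]
r1 m[φ3→sprk] = [1, 2]
r1 m[φ4→cld] = [8, 5]
r1 m[φ5→rain] = [8, 3]
r1 m[φ6→cld] = [1, 4]
r1 m[φ7→ice] = [8, 3]
r1 m[ice→φ0] = [1, 1]
r1 m[ice→φ1] = [1, 1]
r1 m[ice→φ2] = [1, 1]
r1 m[ice→φ7] = [1, 1]
r1 m[rain→φ1] = [1, 1]
r1 m[rain→φ5] = [1, 1]
r1 m[cld→φ2] = [1, 1]
r1 m[cld→φ4] = [1, 1]
r1 m[cld→φ6] = [1, 1]
r1 m[sprk→φ0] = [1, 1]
r1 m[sprk→φ3] = [1, 1]
r2 m[φ0→ice] = [7, 4]
r2 m[φ0→sprk] = [7, 4]
r2 m[φ1→ice] = [4, 2]
r2 m[φ1→rain] = [4, 2]
r2 m[φ2→ice] = [6, 9]
r2 m[φ2→cld] = [8, 9]
r2 m[φ3→sprk] = [1, 2]
r2 m[φ4→cld] = [8, 5]
r2 m[φ5→rain] = [8, 3]
r2 m[φ6→cld] = [1, 4]
r2 m[φ7→ice] = [8, 3]
r2 m[ice→φ0] = [192, 54]
r2 m[ice→φ1] = [336, 108]
r2 m[ice→φ2] = [224, 24]
r2 m[ice→φ7] = [168, 72]
r2 m[rain→φ1] = [8, 3]
r2 m[rain→φ5] = [4, 2]
r2 m[cld→φ2] = [8, 20]
r2 m[cld→φ4] = [8, 36]
r2 m[cld→φ6] = [64, 45]
r2 m[sprk→φ0] = [1, 2]
r2 m[sprk→φ3] = [7, 4]
r3 m[φ0→ice] = [8, 8]
r3 m[φ0→sprk] = [1344, 768]
r3 m[φ1→ice] = [32, 8]
r3 m[φ1→rain] = [1344, 336]
r3 m[φ2→ice] = [120, 180]
r3 m[φ2→cld] = [224, 1344]
r3 m[φ3→sprk] = [1, 2]
r3 m[φ4→cld] = [8, 5]
r3 m[φ5→rain] = [8, 3]
r3 m[φ6→cld] = [1, 4]
r3 m[φ7→ice] = [8, 3]
r3 m[ice→φ0] = [192, 54]
r3 m[ice→φ1] = [336, 108]
r3 m[ice→φ2] = [224, 24]
r3 m[ice→φ7] = [168, 72]
r3 m[rain→φ1] = [8, 3]
r3 m[rain→φ5] = [4, 2]
r3 m[cld→φ2] = [8, 20]
r3 m[cld→φ4] = [8, 36]
r3 m[cld→φ6] = [64, 45]
r3 m[sprk→φ0] = [1, 2]
r3 m[sprk→φ3] = [7, 4]
r4 m[φ0→ice] = [8, 8]
r4 m[φ0→sprk] = [1344, 768]
r4 m[φ1→ice] = [32, 8]
r4 m[φ1→rain] = [1344, 336]
r4 m[φ2→ice] = [120, 180]
r4 m[φ2→cld] = [224, 1344]
r4 m[φ3→sprk] = [1, 2]
r4 m[φ4→cld] = [8, 5]
r4 m[φ5→rain] = [8, 3]
r4 m[φ6→cld] = [1, 4]
r4 m[φ7→ice] = [8, 3]
r4 m[ice→φ0] = [30720, 4320]
r4 m[ice→φ1] = [7680, 4320]
r4 m[ice→φ2] = [2048, 192]
r4 m[ice→φ7] = [30720, 11520]
r4 m[rain→φ1] = [8, 3]
r4 m[rain→φ5] = [1344, 336]
r4 m[cld→φ2] = [8, 20]
r4 m[cld→φ4] = [224, 5376]
r4 m[cld→φ6] = [1792, 6720]
r4 m[sprk→φ0] = [1, 2]
r4 m[sprk→φ3] = [1344, 768]
r5 m[φ0→ice] = [8, 8]
r5 m[φ0→sprk] = [215040, 122880]
r5 m[φ1→ice] = [32, 8]
r5 m[φ1→rain] = [30720, 8640]
r5 m[φ2→ice] = [120, 180]
r5 m[φ2→cld] = [2048, 12288]
r5 m[φ3→sprk] = [1, 2]
r5 m[φ4→cld] = [8, 5]
r5 m[φ5→rain] = [8, 3]
r5 m[φ6→cld] = [1, 4]
r5 m[φ7→ice] = [8, 3]
r5 m[ice→φ0] = [30720, 4320]
r5 m[ice→φ1] = [7680, 4320]
r5 m[ice→φ2] = [2048, 192]
r5 m[ice→φ7] = [30720, 11520]
r5 m[rain→φ1] = [8, 3]
r5 m[rain→φ5] = [1344, 336]
r5 m[cld→φ2] = [8, 20]
r5 m[cld→φ4] = [224, 5376]
r5 m[cld→φ6] = [1792, 6720]
r5 m[sprk→φ0] = [1, 2]
r5 m[sprk→φ3] = [1344, 768]
r6 m[φ0→ice] = [8, 8]
r6 m[φ0→sprk] = [215040, 122880]
r6 m[φ1→ice] = [32, 8]
r6 m[φ1→rain] = [30720, 8640]
r6 m[φ2→ice] = [120, 180]
r6 m[φ2→cld] = [2048, 12288]
r6 m[φ3→sprk] = [1, 2]
r6 m[φ4→cld] = [8, 5]
r6 m[φ5→rain] = [8, 3]
r6 m[φ6→cld] = [1, 4]
r6 m[φ7→ice] = [8, 3]
r6 m[ice→φ0] = [30720, 4320]
r6 m[ice→φ1] = [7680, 4320]
r6 m[ice→φ2] = [2048, 192]
r6 m[ice→φ7] = [30720, 11520]
r6 m[rain→φ1] = [8, 3]
r6 m[rain→φ5] = [30720, 8640]
r6 m[cld→φ2] = [8, 20]
r6 m[cld→φ4] = [2048, 49152]
r6 m[cld→φ6] = [16384, 61440]
r6 m[sprk→φ0] = [1, 2]
r6 m[sprk→φ3] = [215040, 122880]
r7 m[φ0→ice] = [8, 8]
r7 m[φ0→sprk] = [215040, 122880]
r7 m[φ1→ice] = [32, 8]
r7 m[φ1→rain] = [30720, 8640]
r7 m[φ2→ice] = [120, 180]
r7 m[φ2→cld] = [2048, 12288]
r7 m[φ3→sprk] = [1, 2]
r7 m[φ4→cld] = [8, 5]
r7 m[φ5→rain] = [8, 3]
r7 m[φ6→cld] = [1, 4]
r7 m[φ7→ice] = [8, 3]
r7 m[ice→φ0] = [30720, 4320]
r7 m[ice→φ1] = [7680, 4320]
r7 m[ice→φ2] = [2048, 192]
r7 m[ice→φ7] = [30720, 11520]
r7 m[rain→φ1] = [8, 3]
r7 m[rain→φ5] = [30720, 8640]
r7 m[cld→φ2] = [8, 20]
r7 m[cld→φ4] = [2048, 49152]
r7 m[cld→φ6] = [16384, 61440]
r7 m[sprk→φ0] = [1, 2]
r7 m[sprk→φ3] = [215040, 122880]
fixed point reached at round 7
b[sprk] = ⊗ incoming = [215040, 245760]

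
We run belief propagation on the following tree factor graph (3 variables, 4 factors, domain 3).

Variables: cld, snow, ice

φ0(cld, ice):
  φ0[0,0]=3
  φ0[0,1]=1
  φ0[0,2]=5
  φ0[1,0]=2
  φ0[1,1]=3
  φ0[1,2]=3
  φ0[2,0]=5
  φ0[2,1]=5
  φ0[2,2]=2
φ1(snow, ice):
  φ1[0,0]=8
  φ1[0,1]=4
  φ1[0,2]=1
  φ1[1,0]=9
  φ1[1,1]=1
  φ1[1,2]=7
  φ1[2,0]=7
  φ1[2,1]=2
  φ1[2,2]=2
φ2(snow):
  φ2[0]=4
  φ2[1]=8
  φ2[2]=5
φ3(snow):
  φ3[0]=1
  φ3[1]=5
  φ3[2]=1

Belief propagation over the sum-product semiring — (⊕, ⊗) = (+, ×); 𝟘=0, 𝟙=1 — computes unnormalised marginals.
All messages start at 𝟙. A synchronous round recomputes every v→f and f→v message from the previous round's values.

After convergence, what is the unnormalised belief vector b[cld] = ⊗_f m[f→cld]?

b[cld] = [2817, 1934, 3053]

init: all messages = 𝟙 over 3 values
r1 m[φ0→cld] = [9, 8, 12]
r1 m[φ0→ice] = [10, 9, 10]
r1 m[φ1→snow] = [13, 17, 11]
r1 m[φ1→ice] = [24, 7, 10]
r1 m[φ2→snow] = [4, 8, 5]
r1 m[φ3→snow] = [1, 5, 1]
r1 m[cld→φ0] = [1, 1, 1]
r1 m[snow→φ1] = [1, 1, 1]
r1 m[snow→φ2] = [1, 1, 1]
r1 m[snow→φ3] = [1, 1, 1]
r1 m[ice→φ0] = [1, 1, 1]
r1 m[ice→φ1] = [1, 1, 1]
r2 m[φ0→cld] = [9, 8, 12]
r2 m[φ0→ice] = [10, 9, 10]
r2 m[φ1→snow] = [13, 17, 11]
r2 m[φ1→ice] = [24, 7, 10]
r2 m[φ2→snow] = [4, 8, 5]
r2 m[φ3→snow] = [1, 5, 1]
r2 m[cld→φ0] = [1, 1, 1]
r2 m[snow→φ1] = [4, 40, 5]
r2 m[snow→φ2] = [13, 85, 11]
r2 m[snow→φ3] = [52, 136, 55]
r2 m[ice→φ0] = [24, 7, 10]
r2 m[ice→φ1] = [10, 9, 10]
r3 m[φ0→cld] = [129, 99, 175]
r3 m[φ0→ice] = [10, 9, 10]
r3 m[φ1→snow] = [126, 169, 108]
r3 m[φ1→ice] = [427, 66, 294]
r3 m[φ2→snow] = [4, 8, 5]
r3 m[φ3→snow] = [1, 5, 1]
r3 m[cld→φ0] = [1, 1, 1]
r3 m[snow→φ1] = [4, 40, 5]
r3 m[snow→φ2] = [13, 85, 11]
r3 m[snow→φ3] = [52, 136, 55]
r3 m[ice→φ0] = [24, 7, 10]
r3 m[ice→φ1] = [10, 9, 10]
r4 m[φ0→cld] = [129, 99, 175]
r4 m[φ0→ice] = [10, 9, 10]
r4 m[φ1→snow] = [126, 169, 108]
r4 m[φ1→ice] = [427, 66, 294]
r4 m[φ2→snow] = [4, 8, 5]
r4 m[φ3→snow] = [1, 5, 1]
r4 m[cld→φ0] = [1, 1, 1]
r4 m[snow→φ1] = [4, 40, 5]
r4 m[snow→φ2] = [126, 845, 108]
r4 m[snow→φ3] = [504, 1352, 540]
r4 m[ice→φ0] = [427, 66, 294]
r4 m[ice→φ1] = [10, 9, 10]
r5 m[φ0→cld] = [2817, 1934, 3053]
r5 m[φ0→ice] = [10, 9, 10]
r5 m[φ1→snow] = [126, 169, 108]
r5 m[φ1→ice] = [427, 66, 294]
r5 m[φ2→snow] = [4, 8, 5]
r5 m[φ3→snow] = [1, 5, 1]
r5 m[cld→φ0] = [1, 1, 1]
r5 m[snow→φ1] = [4, 40, 5]
r5 m[snow→φ2] = [126, 845, 108]
r5 m[snow→φ3] = [504, 1352, 540]
r5 m[ice→φ0] = [427, 66, 294]
r5 m[ice→φ1] = [10, 9, 10]
r6 m[φ0→cld] = [2817, 1934, 3053]
r6 m[φ0→ice] = [10, 9, 10]
r6 m[φ1→snow] = [126, 169, 108]
r6 m[φ1→ice] = [427, 66, 294]
r6 m[φ2→snow] = [4, 8, 5]
r6 m[φ3→snow] = [1, 5, 1]
r6 m[cld→φ0] = [1, 1, 1]
r6 m[snow→φ1] = [4, 40, 5]
r6 m[snow→φ2] = [126, 845, 108]
r6 m[snow→φ3] = [504, 1352, 540]
r6 m[ice→φ0] = [427, 66, 294]
r6 m[ice→φ1] = [10, 9, 10]
fixed point reached at round 6
b[cld] = ⊗ incoming = [2817, 1934, 3053]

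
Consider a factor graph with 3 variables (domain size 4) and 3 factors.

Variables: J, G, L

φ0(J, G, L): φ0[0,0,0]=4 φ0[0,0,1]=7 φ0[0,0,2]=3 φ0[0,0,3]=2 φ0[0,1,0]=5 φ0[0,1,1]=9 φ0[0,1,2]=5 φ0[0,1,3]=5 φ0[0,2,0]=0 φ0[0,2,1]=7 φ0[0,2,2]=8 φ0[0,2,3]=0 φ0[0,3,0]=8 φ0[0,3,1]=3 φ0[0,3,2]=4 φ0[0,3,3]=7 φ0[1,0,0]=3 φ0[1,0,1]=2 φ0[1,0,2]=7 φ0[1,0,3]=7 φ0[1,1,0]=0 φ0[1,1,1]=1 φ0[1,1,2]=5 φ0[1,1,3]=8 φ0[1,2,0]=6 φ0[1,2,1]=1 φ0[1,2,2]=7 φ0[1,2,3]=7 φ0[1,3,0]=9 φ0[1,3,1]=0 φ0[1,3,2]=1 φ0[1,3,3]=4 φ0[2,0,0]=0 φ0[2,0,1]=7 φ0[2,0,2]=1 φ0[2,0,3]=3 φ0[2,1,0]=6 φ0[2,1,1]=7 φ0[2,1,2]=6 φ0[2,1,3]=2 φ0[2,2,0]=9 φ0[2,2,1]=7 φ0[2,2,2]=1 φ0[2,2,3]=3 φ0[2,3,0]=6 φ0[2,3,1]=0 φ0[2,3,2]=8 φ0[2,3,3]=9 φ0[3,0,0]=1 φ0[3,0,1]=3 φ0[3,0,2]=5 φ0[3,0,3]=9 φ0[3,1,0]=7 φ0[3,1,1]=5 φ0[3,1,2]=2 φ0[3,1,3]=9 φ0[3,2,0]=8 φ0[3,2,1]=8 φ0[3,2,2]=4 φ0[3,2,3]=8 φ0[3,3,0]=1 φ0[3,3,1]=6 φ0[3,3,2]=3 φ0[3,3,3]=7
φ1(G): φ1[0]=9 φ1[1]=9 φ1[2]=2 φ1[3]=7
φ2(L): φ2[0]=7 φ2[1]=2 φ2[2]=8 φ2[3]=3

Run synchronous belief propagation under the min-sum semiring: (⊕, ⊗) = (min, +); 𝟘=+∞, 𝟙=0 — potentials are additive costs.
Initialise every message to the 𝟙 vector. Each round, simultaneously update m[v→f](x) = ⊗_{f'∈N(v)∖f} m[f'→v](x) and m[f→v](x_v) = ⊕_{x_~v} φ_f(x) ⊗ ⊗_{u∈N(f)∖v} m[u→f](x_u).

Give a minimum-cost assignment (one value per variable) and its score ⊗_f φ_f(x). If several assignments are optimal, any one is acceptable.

assignment: (J=0, G=2, L=3); score = 5

init: all messages = 𝟙 over 4 values
r1 m[φ0→J] = [0, 0, 0, 1]
r1 m[φ0→G] = [0, 0, 0, 0]
r1 m[φ0→L] = [0, 0, 1, 0]
r1 m[φ1→G] = [9, 9, 2, 7]
r1 m[φ2→L] = [7, 2, 8, 3]
r1 m[J→φ0] = [0, 0, 0, 0]
r1 m[G→φ0] = [0, 0, 0, 0]
r1 m[G→φ1] = [0, 0, 0, 0]
r1 m[L→φ0] = [0, 0, 0, 0]
r1 m[L→φ2] = [0, 0, 0, 0]
r2 m[φ0→J] = [0, 0, 0, 1]
r2 m[φ0→G] = [0, 0, 0, 0]
r2 m[φ0→L] = [0, 0, 1, 0]
r2 m[φ1→G] = [9, 9, 2, 7]
r2 m[φ2→L] = [7, 2, 8, 3]
r2 m[J→φ0] = [0, 0, 0, 0]
r2 m[G→φ0] = [9, 9, 2, 7]
r2 m[G→φ1] = [0, 0, 0, 0]
r2 m[L→φ0] = [7, 2, 8, 3]
r2 m[L→φ2] = [0, 0, 1, 0]
r3 m[φ0→J] = [5, 5, 8, 12]
r3 m[φ0→G] = [4, 3, 3, 2]
r3 m[φ0→L] = [2, 3, 3, 2]
r3 m[φ1→G] = [9, 9, 2, 7]
r3 m[φ2→L] = [7, 2, 8, 3]
r3 m[J→φ0] = [0, 0, 0, 0]
r3 m[G→φ0] = [9, 9, 2, 7]
r3 m[G→φ1] = [0, 0, 0, 0]
r3 m[L→φ0] = [7, 2, 8, 3]
r3 m[L→φ2] = [0, 0, 1, 0]
r4 m[φ0→J] = [5, 5, 8, 12]
r4 m[φ0→G] = [4, 3, 3, 2]
r4 m[φ0→L] = [2, 3, 3, 2]
r4 m[φ1→G] = [9, 9, 2, 7]
r4 m[φ2→L] = [7, 2, 8, 3]
r4 m[J→φ0] = [0, 0, 0, 0]
r4 m[G→φ0] = [9, 9, 2, 7]
r4 m[G→φ1] = [4, 3, 3, 2]
r4 m[L→φ0] = [7, 2, 8, 3]
r4 m[L→φ2] = [2, 3, 3, 2]
r5 m[φ0→J] = [5, 5, 8, 12]
r5 m[φ0→G] = [4, 3, 3, 2]
r5 m[φ0→L] = [2, 3, 3, 2]
r5 m[φ1→G] = [9, 9, 2, 7]
r5 m[φ2→L] = [7, 2, 8, 3]
r5 m[J→φ0] = [0, 0, 0, 0]
r5 m[G→φ0] = [9, 9, 2, 7]
r5 m[G→φ1] = [4, 3, 3, 2]
r5 m[L→φ0] = [7, 2, 8, 3]
r5 m[L→φ2] = [2, 3, 3, 2]
fixed point reached at round 5
traceback from J: (J=0, G=2, L=3), score=5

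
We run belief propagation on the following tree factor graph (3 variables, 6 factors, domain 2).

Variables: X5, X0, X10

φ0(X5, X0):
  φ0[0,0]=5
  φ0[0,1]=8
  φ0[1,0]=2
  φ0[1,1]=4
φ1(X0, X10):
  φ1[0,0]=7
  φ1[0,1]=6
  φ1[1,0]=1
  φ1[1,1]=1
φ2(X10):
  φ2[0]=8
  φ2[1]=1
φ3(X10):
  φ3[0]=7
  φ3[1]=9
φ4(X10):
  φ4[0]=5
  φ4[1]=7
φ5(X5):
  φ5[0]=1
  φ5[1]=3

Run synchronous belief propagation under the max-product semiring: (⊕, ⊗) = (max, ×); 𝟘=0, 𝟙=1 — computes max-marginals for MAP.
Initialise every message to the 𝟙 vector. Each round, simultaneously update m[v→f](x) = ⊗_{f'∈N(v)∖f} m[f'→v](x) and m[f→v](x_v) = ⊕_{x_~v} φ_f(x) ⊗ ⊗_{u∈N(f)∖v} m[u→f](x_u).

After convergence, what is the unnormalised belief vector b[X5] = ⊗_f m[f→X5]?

init: all messages = 𝟙 over 2 values
r1 m[φ0→X5] = [8, 4]
r1 m[φ0→X0] = [5, 8]
r1 m[φ1→X0] = [7, 1]
r1 m[φ1→X10] = [7, 6]
r1 m[φ2→X10] = [8, 1]
r1 m[φ3→X10] = [7, 9]
r1 m[φ4→X10] = [5, 7]
r1 m[φ5→X5] = [1, 3]
r1 m[X5→φ0] = [1, 1]
r1 m[X5→φ5] = [1, 1]
r1 m[X0→φ0] = [1, 1]
r1 m[X0→φ1] = [1, 1]
r1 m[X10→φ1] = [1, 1]
r1 m[X10→φ2] = [1, 1]
r1 m[X10→φ3] = [1, 1]
r1 m[X10→φ4] = [1, 1]
r2 m[φ0→X5] = [8, 4]
r2 m[φ0→X0] = [5, 8]
r2 m[φ1→X0] = [7, 1]
r2 m[φ1→X10] = [7, 6]
r2 m[φ2→X10] = [8, 1]
r2 m[φ3→X10] = [7, 9]
r2 m[φ4→X10] = [5, 7]
r2 m[φ5→X5] = [1, 3]
r2 m[X5→φ0] = [1, 3]
r2 m[X5→φ5] = [8, 4]
r2 m[X0→φ0] = [7, 1]
r2 m[X0→φ1] = [5, 8]
r2 m[X10→φ1] = [280, 63]
r2 m[X10→φ2] = [245, 378]
r2 m[X10→φ3] = [280, 42]
r2 m[X10→φ4] = [392, 54]
r3 m[φ0→X5] = [35, 14]
r3 m[φ0→X0] = [6, 12]
r3 m[φ1→X0] = [1960, 280]
r3 m[φ1→X10] = [35, 30]
r3 m[φ2→X10] = [8, 1]
r3 m[φ3→X10] = [7, 9]
r3 m[φ4→X10] = [5, 7]
r3 m[φ5→X5] = [1, 3]
r3 m[X5→φ0] = [1, 3]
r3 m[X5→φ5] = [8, 4]
r3 m[X0→φ0] = [7, 1]
r3 m[X0→φ1] = [5, 8]
r3 m[X10→φ1] = [280, 63]
r3 m[X10→φ2] = [245, 378]
r3 m[X10→φ3] = [280, 42]
r3 m[X10→φ4] = [392, 54]
r4 m[φ0→X5] = [35, 14]
r4 m[φ0→X0] = [6, 12]
r4 m[φ1→X0] = [1960, 280]
r4 m[φ1→X10] = [35, 30]
r4 m[φ2→X10] = [8, 1]
r4 m[φ3→X10] = [7, 9]
r4 m[φ4→X10] = [5, 7]
r4 m[φ5→X5] = [1, 3]
r4 m[X5→φ0] = [1, 3]
r4 m[X5→φ5] = [35, 14]
r4 m[X0→φ0] = [1960, 280]
r4 m[X0→φ1] = [6, 12]
r4 m[X10→φ1] = [280, 63]
r4 m[X10→φ2] = [1225, 1890]
r4 m[X10→φ3] = [1400, 210]
r4 m[X10→φ4] = [1960, 270]
r5 m[φ0→X5] = [9800, 3920]
r5 m[φ0→X0] = [6, 12]
r5 m[φ1→X0] = [1960, 280]
r5 m[φ1→X10] = [42, 36]
r5 m[φ2→X10] = [8, 1]
r5 m[φ3→X10] = [7, 9]
r5 m[φ4→X10] = [5, 7]
r5 m[φ5→X5] = [1, 3]
r5 m[X5→φ0] = [1, 3]
r5 m[X5→φ5] = [35, 14]
r5 m[X0→φ0] = [1960, 280]
r5 m[X0→φ1] = [6, 12]
r5 m[X10→φ1] = [280, 63]
r5 m[X10→φ2] = [1225, 1890]
r5 m[X10→φ3] = [1400, 210]
r5 m[X10→φ4] = [1960, 270]
r6 m[φ0→X5] = [9800, 3920]
r6 m[φ0→X0] = [6, 12]
r6 m[φ1→X0] = [1960, 280]
r6 m[φ1→X10] = [42, 36]
r6 m[φ2→X10] = [8, 1]
r6 m[φ3→X10] = [7, 9]
r6 m[φ4→X10] = [5, 7]
r6 m[φ5→X5] = [1, 3]
r6 m[X5→φ0] = [1, 3]
r6 m[X5→φ5] = [9800, 3920]
r6 m[X0→φ0] = [1960, 280]
r6 m[X0→φ1] = [6, 12]
r6 m[X10→φ1] = [280, 63]
r6 m[X10→φ2] = [1470, 2268]
r6 m[X10→φ3] = [1680, 252]
r6 m[X10→φ4] = [2352, 324]
r7 m[φ0→X5] = [9800, 3920]
r7 m[φ0→X0] = [6, 12]
r7 m[φ1→X0] = [1960, 280]
r7 m[φ1→X10] = [42, 36]
r7 m[φ2→X10] = [8, 1]
r7 m[φ3→X10] = [7, 9]
r7 m[φ4→X10] = [5, 7]
r7 m[φ5→X5] = [1, 3]
r7 m[X5→φ0] = [1, 3]
r7 m[X5→φ5] = [9800, 3920]
r7 m[X0→φ0] = [1960, 280]
r7 m[X0→φ1] = [6, 12]
r7 m[X10→φ1] = [280, 63]
r7 m[X10→φ2] = [1470, 2268]
r7 m[X10→φ3] = [1680, 252]
r7 m[X10→φ4] = [2352, 324]
fixed point reached at round 7
b[X5] = ⊗ incoming = [9800, 11760]

b[X5] = [9800, 11760]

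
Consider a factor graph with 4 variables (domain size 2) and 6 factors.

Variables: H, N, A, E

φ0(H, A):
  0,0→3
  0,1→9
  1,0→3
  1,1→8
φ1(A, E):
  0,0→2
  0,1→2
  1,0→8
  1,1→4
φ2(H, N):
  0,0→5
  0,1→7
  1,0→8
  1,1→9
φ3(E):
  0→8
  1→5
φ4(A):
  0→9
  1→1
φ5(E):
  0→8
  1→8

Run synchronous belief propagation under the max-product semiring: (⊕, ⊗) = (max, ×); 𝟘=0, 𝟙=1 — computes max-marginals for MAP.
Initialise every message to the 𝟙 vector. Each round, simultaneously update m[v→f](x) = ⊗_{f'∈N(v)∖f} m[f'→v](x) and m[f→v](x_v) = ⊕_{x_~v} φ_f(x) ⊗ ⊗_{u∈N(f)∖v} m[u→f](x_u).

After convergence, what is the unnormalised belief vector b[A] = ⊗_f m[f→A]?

b[A] = [31104, 36864]

init: all messages = 𝟙 over 2 values
r1 m[φ0→H] = [9, 8]
r1 m[φ0→A] = [3, 9]
r1 m[φ1→A] = [2, 8]
r1 m[φ1→E] = [8, 4]
r1 m[φ2→H] = [7, 9]
r1 m[φ2→N] = [8, 9]
r1 m[φ3→E] = [8, 5]
r1 m[φ4→A] = [9, 1]
r1 m[φ5→E] = [8, 8]
r1 m[H→φ0] = [1, 1]
r1 m[H→φ2] = [1, 1]
r1 m[N→φ2] = [1, 1]
r1 m[A→φ0] = [1, 1]
r1 m[A→φ1] = [1, 1]
r1 m[A→φ4] = [1, 1]
r1 m[E→φ1] = [1, 1]
r1 m[E→φ3] = [1, 1]
r1 m[E→φ5] = [1, 1]
r2 m[φ0→H] = [9, 8]
r2 m[φ0→A] = [3, 9]
r2 m[φ1→A] = [2, 8]
r2 m[φ1→E] = [8, 4]
r2 m[φ2→H] = [7, 9]
r2 m[φ2→N] = [8, 9]
r2 m[φ3→E] = [8, 5]
r2 m[φ4→A] = [9, 1]
r2 m[φ5→E] = [8, 8]
r2 m[H→φ0] = [7, 9]
r2 m[H→φ2] = [9, 8]
r2 m[N→φ2] = [1, 1]
r2 m[A→φ0] = [18, 8]
r2 m[A→φ1] = [27, 9]
r2 m[A→φ4] = [6, 72]
r2 m[E→φ1] = [64, 40]
r2 m[E→φ3] = [64, 32]
r2 m[E→φ5] = [64, 20]
r3 m[φ0→H] = [72, 64]
r3 m[φ0→A] = [27, 72]
r3 m[φ1→A] = [128, 512]
r3 m[φ1→E] = [72, 54]
r3 m[φ2→H] = [7, 9]
r3 m[φ2→N] = [64, 72]
r3 m[φ3→E] = [8, 5]
r3 m[φ4→A] = [9, 1]
r3 m[φ5→E] = [8, 8]
r3 m[H→φ0] = [7, 9]
r3 m[H→φ2] = [9, 8]
r3 m[N→φ2] = [1, 1]
r3 m[A→φ0] = [18, 8]
r3 m[A→φ1] = [27, 9]
r3 m[A→φ4] = [6, 72]
r3 m[E→φ1] = [64, 40]
r3 m[E→φ3] = [64, 32]
r3 m[E→φ5] = [64, 20]
r4 m[φ0→H] = [72, 64]
r4 m[φ0→A] = [27, 72]
r4 m[φ1→A] = [128, 512]
r4 m[φ1→E] = [72, 54]
r4 m[φ2→H] = [7, 9]
r4 m[φ2→N] = [64, 72]
r4 m[φ3→E] = [8, 5]
r4 m[φ4→A] = [9, 1]
r4 m[φ5→E] = [8, 8]
r4 m[H→φ0] = [7, 9]
r4 m[H→φ2] = [72, 64]
r4 m[N→φ2] = [1, 1]
r4 m[A→φ0] = [1152, 512]
r4 m[A→φ1] = [243, 72]
r4 m[A→φ4] = [3456, 36864]
r4 m[E→φ1] = [64, 40]
r4 m[E→φ3] = [576, 432]
r4 m[E→φ5] = [576, 270]
r5 m[φ0→H] = [4608, 4096]
r5 m[φ0→A] = [27, 72]
r5 m[φ1→A] = [128, 512]
r5 m[φ1→E] = [576, 486]
r5 m[φ2→H] = [7, 9]
r5 m[φ2→N] = [512, 576]
r5 m[φ3→E] = [8, 5]
r5 m[φ4→A] = [9, 1]
r5 m[φ5→E] = [8, 8]
r5 m[H→φ0] = [7, 9]
r5 m[H→φ2] = [72, 64]
r5 m[N→φ2] = [1, 1]
r5 m[A→φ0] = [1152, 512]
r5 m[A→φ1] = [243, 72]
r5 m[A→φ4] = [3456, 36864]
r5 m[E→φ1] = [64, 40]
r5 m[E→φ3] = [576, 432]
r5 m[E→φ5] = [576, 270]
r6 m[φ0→H] = [4608, 4096]
r6 m[φ0→A] = [27, 72]
r6 m[φ1→A] = [128, 512]
r6 m[φ1→E] = [576, 486]
r6 m[φ2→H] = [7, 9]
r6 m[φ2→N] = [512, 576]
r6 m[φ3→E] = [8, 5]
r6 m[φ4→A] = [9, 1]
r6 m[φ5→E] = [8, 8]
r6 m[H→φ0] = [7, 9]
r6 m[H→φ2] = [4608, 4096]
r6 m[N→φ2] = [1, 1]
r6 m[A→φ0] = [1152, 512]
r6 m[A→φ1] = [243, 72]
r6 m[A→φ4] = [3456, 36864]
r6 m[E→φ1] = [64, 40]
r6 m[E→φ3] = [4608, 3888]
r6 m[E→φ5] = [4608, 2430]
r7 m[φ0→H] = [4608, 4096]
r7 m[φ0→A] = [27, 72]
r7 m[φ1→A] = [128, 512]
r7 m[φ1→E] = [576, 486]
r7 m[φ2→H] = [7, 9]
r7 m[φ2→N] = [32768, 36864]
r7 m[φ3→E] = [8, 5]
r7 m[φ4→A] = [9, 1]
r7 m[φ5→E] = [8, 8]
r7 m[H→φ0] = [7, 9]
r7 m[H→φ2] = [4608, 4096]
r7 m[N→φ2] = [1, 1]
r7 m[A→φ0] = [1152, 512]
r7 m[A→φ1] = [243, 72]
r7 m[A→φ4] = [3456, 36864]
r7 m[E→φ1] = [64, 40]
r7 m[E→φ3] = [4608, 3888]
r7 m[E→φ5] = [4608, 2430]
r8 m[φ0→H] = [4608, 4096]
r8 m[φ0→A] = [27, 72]
r8 m[φ1→A] = [128, 512]
r8 m[φ1→E] = [576, 486]
r8 m[φ2→H] = [7, 9]
r8 m[φ2→N] = [32768, 36864]
r8 m[φ3→E] = [8, 5]
r8 m[φ4→A] = [9, 1]
r8 m[φ5→E] = [8, 8]
r8 m[H→φ0] = [7, 9]
r8 m[H→φ2] = [4608, 4096]
r8 m[N→φ2] = [1, 1]
r8 m[A→φ0] = [1152, 512]
r8 m[A→φ1] = [243, 72]
r8 m[A→φ4] = [3456, 36864]
r8 m[E→φ1] = [64, 40]
r8 m[E→φ3] = [4608, 3888]
r8 m[E→φ5] = [4608, 2430]
fixed point reached at round 8
b[A] = ⊗ incoming = [31104, 36864]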